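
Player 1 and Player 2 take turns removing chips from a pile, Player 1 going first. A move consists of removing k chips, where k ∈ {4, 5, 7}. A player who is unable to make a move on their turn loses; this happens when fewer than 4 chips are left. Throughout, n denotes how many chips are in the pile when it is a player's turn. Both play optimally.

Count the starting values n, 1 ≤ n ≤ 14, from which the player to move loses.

7

Use the standard recursion: the mover loses at a terminal position; elsewhere, the mover wins exactly when some move hands the opponent an L position.
n=0: no move → L
n=1: no move → L
n=2: no move → L
n=3: no move → L
n=4: reaches L-position 0 → W
n=5: reaches L-position 1 → W
n=6: reaches L-position 2 → W
n=7: reaches L-position 3 → W
n=8: reaches L-position 3 → W
n=9: reaches L-position 2 → W
n=10: reaches L-position 3 → W
n=11: only reaches 7(W), 6(W), 4(W), all W → L
n=12: only reaches 8(W), 7(W), 5(W), all W → L
n=13: only reaches 9(W), 8(W), 6(W), all W → L
n=14: only reaches 10(W), 9(W), 7(W), all W → L
L entries with 1 ≤ n ≤ 14 (n=0 is outside the asked range and is not counted): n = 1, 2, 3, 11, 12, 13, 14; that makes 7.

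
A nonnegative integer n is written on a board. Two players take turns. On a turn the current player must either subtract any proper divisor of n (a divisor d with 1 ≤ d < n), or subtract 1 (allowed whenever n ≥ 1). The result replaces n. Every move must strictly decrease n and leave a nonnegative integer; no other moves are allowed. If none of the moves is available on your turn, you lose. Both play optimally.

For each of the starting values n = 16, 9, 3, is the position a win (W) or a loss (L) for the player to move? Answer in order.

16: W, 9: L, 3: W

Positions with no move are L. A position that does have a move is losing for the player to move precisely when every available move leads to a winning position for the opponent. Fill in the labels:
n=0: no move → L
n=1: can move to 0, which is L ⇒ W
n=2: the only move is to 1(W), a W ⇒ L
n=3: can move to 2, which is L ⇒ W
n=4: can move to 2, which is L ⇒ W
n=5: the only move is to 4(W), a W ⇒ L
n=6: can move to 5, which is L ⇒ W
n=7: the only move is to 6(W), a W ⇒ L
n=8: can move to 7, which is L ⇒ W
n=9: moves to 6(W), 8(W); every one is W ⇒ L
n=10: can move to 5, which is L ⇒ W
n=11: the only move is to 10(W), a W ⇒ L
n=12: can move to 9, which is L ⇒ W
n=13: the only move is to 12(W), a W ⇒ L
n=14: can move to 7, which is L ⇒ W
n=15: moves to 10(W), 12(W), 14(W); every one is W ⇒ L
n=16: can move to 15, which is L ⇒ W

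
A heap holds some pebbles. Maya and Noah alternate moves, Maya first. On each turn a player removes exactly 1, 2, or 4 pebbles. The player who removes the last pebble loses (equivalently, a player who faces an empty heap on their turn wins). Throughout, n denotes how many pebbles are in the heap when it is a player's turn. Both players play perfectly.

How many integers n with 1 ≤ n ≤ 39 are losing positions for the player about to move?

13

Classify positions by backward induction: terminal positions (no move available) are W. From any other position, the mover wins iff some move reaches an L.
n=0: no move; the opponent has just taken the last pebble and therefore loses → W
n=1: L (sole option 0(W) is W)
n=2: W (go to 1, an L position)
n=3: W (go to 1, an L position)
n=4: L (options 3(W), 2(W), 0(W) are all W)
n=5: W (go to 4, an L position)
n=6: W (go to 4, an L position)
n=7: L (options 6(W), 5(W), 3(W) are all W)
n=8: W (go to 7, an L position)
n=9: W (go to 7, an L position)
n=10: L (options 9(W), 8(W), 6(W) are all W)
n=11: W (go to 10, an L position)
n=12: W (go to 10, an L position)
n=13: L (options 12(W), 11(W), 9(W) are all W)
n=14: W (go to 13, an L position)
n=15: W (go to 13, an L position)
n=16: L (options 15(W), 14(W), 12(W) are all W)
n=17: W (go to 16, an L position)
n=18: W (go to 16, an L position)
n=19: L (options 18(W), 17(W), 15(W) are all W)
n=20: W (go to 19, an L position)
n=21: W (go to 19, an L position)
n=22: L (options 21(W), 20(W), 18(W) are all W)
n=23: W (go to 22, an L position)
n=24: W (go to 22, an L position)
n=25: L (options 24(W), 23(W), 21(W) are all W)
n=26: W (go to 25, an L position)
n=27: W (go to 25, an L position)
n=28: L (options 27(W), 26(W), 24(W) are all W)
n=29: W (go to 28, an L position)
n=30: W (go to 28, an L position)
n=31: L (options 30(W), 29(W), 27(W) are all W)
n=32: W (go to 31, an L position)
n=33: W (go to 31, an L position)
n=34: L (options 33(W), 32(W), 30(W) are all W)
n=35: W (go to 34, an L position)
n=36: W (go to 34, an L position)
n=37: L (options 36(W), 35(W), 33(W) are all W)
n=38: W (go to 37, an L position)
n=39: W (go to 37, an L position)
L entries with 1 ≤ n ≤ 39 (the range starts at n=1): n = 1, 4, 7, 10, 13, 16, 19, 22, 25, 28, 31, 34, 37; that makes 13.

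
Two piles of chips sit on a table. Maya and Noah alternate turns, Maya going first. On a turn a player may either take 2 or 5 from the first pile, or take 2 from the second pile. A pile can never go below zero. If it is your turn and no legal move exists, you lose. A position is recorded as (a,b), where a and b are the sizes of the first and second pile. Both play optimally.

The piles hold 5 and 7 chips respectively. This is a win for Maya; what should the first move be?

Positions with no move are L. A position that does have a move is losing for the player to move precisely when every available move leads to a winning position for the opponent. Fill in the labels:
No move ever increases a pile, so every position that can arise here has a ≤ 5 and b ≤ 7; it is enough to label the cells with 0 ≤ a ≤ 5 and 0 ≤ b ≤ 7.
Every move lowers a or b (never raises either), so fill the grid row by row in increasing a, and left to right within a row: each cell's successors are then already labelled.
      b=0  b=1  b=2  b=3  b=4  b=5  b=6  b=7
a=0:    L    L    W    W    L    L    W    W
a=1:    L    L    W    W    L    L    W    W
a=2:    W    W    L    L    W    W    L    L
a=3:    W    W    L    L    W    W    L    L
a=4:    L    L    W    W    L    L    W    W
a=5:    W    W    W    W    W    W    W    W
Cells with no legal move (terminal, hence L): (0,0), (0,1), (1,0), (1,1).
The remaining L cells, each justified by listing all of its moves:
(0,4): →(0,2)(W) only, which is W, so L
(0,5): →(0,3)(W) only, which is W, so L
(1,4): →(1,2)(W) only, which is W, so L
(1,5): →(1,3)(W) only, which is W, so L
(2,2): →(0,2)(W), (2,0)(W) — all W, so L
(2,3): →(0,3)(W), (2,1)(W) — all W, so L
(2,6): →(0,6)(W), (2,4)(W) — all W, so L
(2,7): →(0,7)(W), (2,5)(W) — all W, so L
(3,2): →(1,2)(W), (3,0)(W) — all W, so L
(3,3): →(1,3)(W), (3,1)(W) — all W, so L
(3,6): →(1,6)(W), (3,4)(W) — all W, so L
(3,7): →(1,7)(W), (3,5)(W) — all W, so L
(4,0): →(2,0)(W) only, which is W, so L
(4,1): →(2,1)(W) only, which is W, so L
(4,4): →(2,4)(W), (4,2)(W) — all W, so L
(4,5): →(2,5)(W), (4,3)(W) — all W, so L
Every other cell has at least one move into one of the L cells above, so it is W.
From (5,7), the L positions reachable in one move are: (3,7).

Move to (3,7).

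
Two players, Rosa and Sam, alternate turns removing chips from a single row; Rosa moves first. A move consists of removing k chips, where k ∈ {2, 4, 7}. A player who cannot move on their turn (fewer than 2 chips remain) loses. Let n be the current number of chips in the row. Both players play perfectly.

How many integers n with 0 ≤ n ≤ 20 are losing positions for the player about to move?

7

Use the standard recursion: the mover loses at a terminal position; elsewhere, the mover wins exactly when some move hands the opponent an L position.
n=0: no move → L
n=1: no move → L
n=2: →0(L), so W
n=3: →1(L), so W
n=4: →0(L), so W
n=5: →1(L), so W
n=6: →4(W), 2(W) — all W, so L
n=7: →0(L), so W
n=8: →6(L), so W
n=9: →7(W), 5(W), 2(W) — all W, so L
n=10: →6(L), so W
n=11: →9(L), so W
n=12: →10(W), 8(W), 5(W) — all W, so L
n=13: →9(L), so W
n=14: →12(L), so W
n=15: →13(W), 11(W), 8(W) — all W, so L
n=16: →12(L), so W
n=17: →15(L), so W
n=18: →16(W), 14(W), 11(W) — all W, so L
n=19: →15(L), so W
n=20: →18(L), so W
L entries with 0 ≤ n ≤ 20: n = 0, 1, 6, 9, 12, 15, 18; that makes 7.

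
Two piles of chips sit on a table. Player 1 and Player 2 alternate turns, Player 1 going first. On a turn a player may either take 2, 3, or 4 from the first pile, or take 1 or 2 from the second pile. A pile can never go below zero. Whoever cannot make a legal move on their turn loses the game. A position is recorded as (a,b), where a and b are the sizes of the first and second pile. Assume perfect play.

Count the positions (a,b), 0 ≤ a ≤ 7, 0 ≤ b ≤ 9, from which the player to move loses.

28

Work bottom-up. With no move the player to move loses. Otherwise the position is W if at least one move leads to an L position for the opponent, and L if every move leads to a W.
Every move lowers a or b (never raises either), so fill the grid row by row in increasing a, and left to right within a row: each cell's successors are then already labelled.
      b=0  b=1  b=2  b=3  b=4  b=5  b=6  b=7  b=8  b=9
a=0:    L    W    W    L    W    W    L    W    W    L
a=1:    L    W    W    L    W    W    L    W    W    L
a=2:    W    L    W    W    L    W    W    L    W    W
a=3:    W    L    W    W    L    W    W    L    W    W
a=4:    W    W    L    W    W    L    W    W    L    W
a=5:    W    W    L    W    W    L    W    W    L    W
a=6:    L    W    W    L    W    W    L    W    W    L
a=7:    L    W    W    L    W    W    L    W    W    L
Cells with no legal move (terminal, hence L): (0,0), (1,0).
The remaining L cells, each justified by listing all of its moves:
(0,3): only reaches (0,2)(W), (0,1)(W), all W → L
(0,6): only reaches (0,5)(W), (0,4)(W), all W → L
(0,9): only reaches (0,8)(W), (0,7)(W), all W → L
(1,3): only reaches (1,2)(W), (1,1)(W), all W → L
(1,6): only reaches (1,5)(W), (1,4)(W), all W → L
(1,9): only reaches (1,8)(W), (1,7)(W), all W → L
(2,1): only reaches (0,1)(W), (2,0)(W), all W → L
(2,4): only reaches (0,4)(W), (2,3)(W), (2,2)(W), all W → L
(2,7): only reaches (0,7)(W), (2,6)(W), (2,5)(W), all W → L
(3,1): only reaches (1,1)(W), (0,1)(W), (3,0)(W), all W → L
(3,4): only reaches (1,4)(W), (0,4)(W), (3,3)(W), (3,2)(W), all W → L
(3,7): only reaches (1,7)(W), (0,7)(W), (3,6)(W), (3,5)(W), all W → L
(4,2): only reaches (2,2)(W), (1,2)(W), (0,2)(W), (4,1)(W), (4,0)(W), all W → L
(4,5): only reaches (2,5)(W), (1,5)(W), (0,5)(W), (4,4)(W), (4,3)(W), all W → L
(4,8): only reaches (2,8)(W), (1,8)(W), (0,8)(W), (4,7)(W), (4,6)(W), all W → L
(5,2): only reaches (3,2)(W), (2,2)(W), (1,2)(W), (5,1)(W), (5,0)(W), all W → L
(5,5): only reaches (3,5)(W), (2,5)(W), (1,5)(W), (5,4)(W), (5,3)(W), all W → L
(5,8): only reaches (3,8)(W), (2,8)(W), (1,8)(W), (5,7)(W), (5,6)(W), all W → L
(6,0): only reaches (4,0)(W), (3,0)(W), (2,0)(W), all W → L
(6,3): only reaches (4,3)(W), (3,3)(W), (2,3)(W), (6,2)(W), (6,1)(W), all W → L
(6,6): only reaches (4,6)(W), (3,6)(W), (2,6)(W), (6,5)(W), (6,4)(W), all W → L
(6,9): only reaches (4,9)(W), (3,9)(W), (2,9)(W), (6,8)(W), (6,7)(W), all W → L
(7,0): only reaches (5,0)(W), (4,0)(W), (3,0)(W), all W → L
(7,3): only reaches (5,3)(W), (4,3)(W), (3,3)(W), (7,2)(W), (7,1)(W), all W → L
(7,6): only reaches (5,6)(W), (4,6)(W), (3,6)(W), (7,5)(W), (7,4)(W), all W → L
(7,9): only reaches (5,9)(W), (4,9)(W), (3,9)(W), (7,8)(W), (7,7)(W), all W → L
Every other cell has at least one move into one of the L cells above, so it is W.
L cells per row: a=0: 4, a=1: 4, a=2: 3, a=3: 3, a=4: 3, a=5: 3, a=6: 4, a=7: 4; total 28.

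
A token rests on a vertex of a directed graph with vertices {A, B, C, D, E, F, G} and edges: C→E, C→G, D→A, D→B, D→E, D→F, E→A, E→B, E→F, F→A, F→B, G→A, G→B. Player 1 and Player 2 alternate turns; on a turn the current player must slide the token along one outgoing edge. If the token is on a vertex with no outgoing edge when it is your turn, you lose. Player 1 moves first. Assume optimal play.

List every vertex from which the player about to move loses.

Classify positions by backward induction: terminal positions (no move available) are L. From any other position, the mover wins iff some move reaches an L.
Every edge goes from a vertex to one that appears earlier in the order A, B, F, G, E, C, D, so processing vertices in that order labels each vertex after all of its successors.
A: no outgoing edge → L
B: no outgoing edge → L
F: →B(L), so W
G: →B(L), so W
E: →B(L), so W
C: →E(W), G(W) — all W, so L
D: →B(L), so W
Reading off the rows marked L gives the requested list; there are 3 such vertices.

A, B, C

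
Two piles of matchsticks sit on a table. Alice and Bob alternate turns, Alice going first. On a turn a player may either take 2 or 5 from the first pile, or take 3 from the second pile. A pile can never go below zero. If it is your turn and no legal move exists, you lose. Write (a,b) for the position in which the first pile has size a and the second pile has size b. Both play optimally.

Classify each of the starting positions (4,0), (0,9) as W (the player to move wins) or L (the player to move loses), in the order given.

Build the W/L table. Terminal = L. A non-terminal position is W if it has a move to some L; otherwise it is L.
No move ever increases a pile, so every position that can arise here has a ≤ 4 and b ≤ 9; it is enough to label the cells with 0 ≤ a ≤ 4 and 0 ≤ b ≤ 9.
Every move lowers a or b (never raises either), so fill the grid row by row in increasing a, and left to right within a row: each cell's successors are then already labelled.
      b=0  b=1  b=2  b=3  b=4  b=5  b=6  b=7  b=8  b=9
a=0:    L    L    L    W    W    W    L    L    L    W
a=1:    L    L    L    W    W    W    L    L    L    W
a=2:    W    W    W    L    L    L    W    W    W    L
a=3:    W    W    W    L    L    L    W    W    W    L
a=4:    L    L    L    W    W    W    L    L    L    W
Cells with no legal move (terminal, hence L): (0,0), (0,1), (0,2), (1,0), (1,1), (1,2).
The remaining L cells, each justified by listing all of its moves:
(0,6): L (sole option (0,3)(W) is W)
(0,7): L (sole option (0,4)(W) is W)
(0,8): L (sole option (0,5)(W) is W)
(1,6): L (sole option (1,3)(W) is W)
(1,7): L (sole option (1,4)(W) is W)
(1,8): L (sole option (1,5)(W) is W)
(2,3): L (options (0,3)(W), (2,0)(W) are all W)
(2,4): L (options (0,4)(W), (2,1)(W) are all W)
(2,5): L (options (0,5)(W), (2,2)(W) are all W)
(2,9): L (options (0,9)(W), (2,6)(W) are all W)
(3,3): L (options (1,3)(W), (3,0)(W) are all W)
(3,4): L (options (1,4)(W), (3,1)(W) are all W)
(3,5): L (options (1,5)(W), (3,2)(W) are all W)
(3,9): L (options (1,9)(W), (3,6)(W) are all W)
(4,0): L (sole option (2,0)(W) is W)
(4,1): L (sole option (2,1)(W) is W)
(4,2): L (sole option (2,2)(W) is W)
(4,6): L (options (2,6)(W), (4,3)(W) are all W)
(4,7): L (options (2,7)(W), (4,4)(W) are all W)
(4,8): L (options (2,8)(W), (4,5)(W) are all W)
Every other cell has at least one move into one of the L cells above, so it is W.
(4,0): one of the L cells justified above, so L
(0,9): the move to (0,6) reaches an L cell, so W

(4,0): L, (0,9): W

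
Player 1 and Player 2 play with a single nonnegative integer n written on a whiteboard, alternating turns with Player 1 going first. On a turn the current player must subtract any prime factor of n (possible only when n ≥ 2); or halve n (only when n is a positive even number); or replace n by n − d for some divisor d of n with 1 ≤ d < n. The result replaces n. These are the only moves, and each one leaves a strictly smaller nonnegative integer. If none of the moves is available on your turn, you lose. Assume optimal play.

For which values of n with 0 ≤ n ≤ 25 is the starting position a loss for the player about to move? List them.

0, 1, 4, 9, 14, 20

Label each position W (a win for the player to move) or L (a loss). A position with no legal move is L; any other position is W exactly when some move reaches an L, and L when every move reaches a W.
n=0: no move → L
n=1: no move → L
n=2: reaches L-position 0 → W
n=3: reaches L-position 0 → W
n=4: only reaches 2(W), 3(W), all W → L
n=5: reaches L-position 0 → W
n=6: reaches L-position 4 → W
n=7: reaches L-position 0 → W
n=8: reaches L-position 4 → W
n=9: only reaches 6(W), 8(W), all W → L
n=10: reaches L-position 9 → W
n=11: reaches L-position 0 → W
n=12: reaches L-position 9 → W
n=13: reaches L-position 0 → W
n=14: only reaches 7(W), 12(W), 13(W), all W → L
n=15: reaches L-position 14 → W
n=16: reaches L-position 14 → W
n=17: reaches L-position 0 → W
n=18: reaches L-position 9 → W
n=19: reaches L-position 0 → W
n=20: only reaches 10(W), 15(W), 16(W), 18(W), 19(W), all W → L
n=21: reaches L-position 14 → W
n=22: reaches L-position 20 → W
n=23: reaches L-position 0 → W
n=24: reaches L-position 20 → W
n=25: reaches L-position 20 → W
Reading off the rows marked L gives the requested list; there are 6 such values of n.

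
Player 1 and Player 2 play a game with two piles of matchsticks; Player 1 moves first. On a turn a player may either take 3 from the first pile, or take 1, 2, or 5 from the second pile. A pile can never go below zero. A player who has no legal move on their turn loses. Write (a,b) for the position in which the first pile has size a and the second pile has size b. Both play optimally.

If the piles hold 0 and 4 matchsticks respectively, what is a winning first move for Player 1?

Move to (0,3).

Classify positions by backward induction: terminal positions (no move available) are L. From any other position, the mover wins iff some move reaches an L.
No move ever increases a pile, so every position that can arise here has a ≤ 0 and b ≤ 4; it is enough to label the cells with 0 ≤ a ≤ 0 and 0 ≤ b ≤ 4.
Every move lowers a or b (never raises either), so fill the grid row by row in increasing a, and left to right within a row: each cell's successors are then already labelled.
      b=0  b=1  b=2  b=3  b=4
a=0:    L    W    W    L    W
Cells with no legal move (terminal, hence L): (0,0).
The remaining L cells, each justified by listing all of its moves:
(0,3): moves to (0,2)(W), (0,1)(W); every one is W ⇒ L
Every other cell has at least one move into one of the L cells above, so it is W.
From (0,4), the L positions reachable in one move are: (0,3).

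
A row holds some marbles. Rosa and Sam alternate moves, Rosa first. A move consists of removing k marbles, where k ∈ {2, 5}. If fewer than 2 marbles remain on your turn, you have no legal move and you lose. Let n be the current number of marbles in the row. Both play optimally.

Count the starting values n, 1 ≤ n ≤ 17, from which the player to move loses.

7

Positions with no move are L. A position that does have a move is losing for the player to move precisely when every available move leads to a winning position for the opponent. Fill in the labels:
n=0: no move → L
n=1: no move → L
n=2: can move to 0, which is L ⇒ W
n=3: can move to 1, which is L ⇒ W
n=4: the only move is to 2(W), a W ⇒ L
n=5: can move to 0, which is L ⇒ W
n=6: can move to 4, which is L ⇒ W
n=7: moves to 5(W), 2(W); every one is W ⇒ L
n=8: moves to 6(W), 3(W); every one is W ⇒ L
n=9: can move to 7, which is L ⇒ W
n=10: can move to 8, which is L ⇒ W
n=11: moves to 9(W), 6(W); every one is W ⇒ L
n=12: can move to 7, which is L ⇒ W
n=13: can move to 11, which is L ⇒ W
n=14: moves to 12(W), 9(W); every one is W ⇒ L
n=15: moves to 13(W), 10(W); every one is W ⇒ L
n=16: can move to 14, which is L ⇒ W
n=17: can move to 15, which is L ⇒ W
L entries with 1 ≤ n ≤ 17 (n=0 is outside the asked range and is not counted): n = 1, 4, 7, 8, 11, 14, 15; that makes 7.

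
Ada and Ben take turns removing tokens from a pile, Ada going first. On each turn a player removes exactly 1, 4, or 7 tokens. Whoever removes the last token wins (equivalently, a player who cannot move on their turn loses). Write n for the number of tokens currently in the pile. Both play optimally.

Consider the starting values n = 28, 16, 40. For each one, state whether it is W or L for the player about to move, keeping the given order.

Use the standard recursion: the mover loses at a terminal position; elsewhere, the mover wins exactly when some move hands the opponent an L position.
n=0: no move → L
n=1: can move to 0, which is L ⇒ W
n=2: the only move is to 1(W), a W ⇒ L
n=3: can move to 2, which is L ⇒ W
n=4: can move to 0, which is L ⇒ W
n=5: moves to 4(W), 1(W); every one is W ⇒ L
n=6: can move to 5, which is L ⇒ W
n=7: can move to 0, which is L ⇒ W
n=8: moves to 7(W), 4(W), 1(W); every one is W ⇒ L
n=9: can move to 8, which is L ⇒ W
n=10: moves to 9(W), 6(W), 3(W); every one is W ⇒ L
n=11: can move to 10, which is L ⇒ W
n=12: can move to 8, which is L ⇒ W
n=13: moves to 12(W), 9(W), 6(W); every one is W ⇒ L
n=14: can move to 13, which is L ⇒ W
n=15: can move to 8, which is L ⇒ W
n=16: moves to 15(W), 12(W), 9(W); every one is W ⇒ L
n=17: can move to 16, which is L ⇒ W
n=18: moves to 17(W), 14(W), 11(W); every one is W ⇒ L
n=19: can move to 18, which is L ⇒ W
n=20: can move to 16, which is L ⇒ W
n=21: moves to 20(W), 17(W), 14(W); every one is W ⇒ L
n=22: can move to 21, which is L ⇒ W
n=23: can move to 16, which is L ⇒ W
n=24: moves to 23(W), 20(W), 17(W); every one is W ⇒ L
n=25: can move to 24, which is L ⇒ W
n=26: moves to 25(W), 22(W), 19(W); every one is W ⇒ L
n=27: can move to 26, which is L ⇒ W
n=28: can move to 24, which is L ⇒ W
n=29: moves to 28(W), 25(W), 22(W); every one is W ⇒ L
n=30: can move to 29, which is L ⇒ W
n=31: can move to 24, which is L ⇒ W
n=32: moves to 31(W), 28(W), 25(W); every one is W ⇒ L
n=33: can move to 32, which is L ⇒ W
n=34: moves to 33(W), 30(W), 27(W); every one is W ⇒ L
n=35: can move to 34, which is L ⇒ W
n=36: can move to 32, which is L ⇒ W
n=37: moves to 36(W), 33(W), 30(W); every one is W ⇒ L
n=38: can move to 37, which is L ⇒ W
n=39: can move to 32, which is L ⇒ W
n=40: moves to 39(W), 36(W), 33(W); every one is W ⇒ L

28: W, 16: L, 40: L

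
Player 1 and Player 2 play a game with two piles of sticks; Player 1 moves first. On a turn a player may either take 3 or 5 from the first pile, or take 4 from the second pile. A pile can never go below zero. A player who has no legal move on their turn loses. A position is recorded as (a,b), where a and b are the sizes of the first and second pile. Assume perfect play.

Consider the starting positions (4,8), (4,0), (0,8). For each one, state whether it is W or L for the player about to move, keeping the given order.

(4,8): W, (4,0): W, (0,8): L

Compute win/loss labels from the base case upward. A position with no move is L. Any other position is W if it can reach an L in one move, else L.
No move ever increases a pile, so every position that can arise here has a ≤ 4 and b ≤ 8; it is enough to label the cells with 0 ≤ a ≤ 4 and 0 ≤ b ≤ 8.
Every move lowers a or b (never raises either), so fill the grid row by row in increasing a, and left to right within a row: each cell's successors are then already labelled.
      b=0  b=1  b=2  b=3  b=4  b=5  b=6  b=7  b=8
a=0:    L    L    L    L    W    W    W    W    L
a=1:    L    L    L    L    W    W    W    W    L
a=2:    L    L    L    L    W    W    W    W    L
a=3:    W    W    W    W    L    L    L    L    W
a=4:    W    W    W    W    L    L    L    L    W
Cells with no legal move (terminal, hence L): (0,0), (0,1), (0,2), (0,3), (1,0), (1,1), (1,2), (1,3), (2,0), (2,1), (2,2), (2,3).
The remaining L cells, each justified by listing all of its moves:
(0,8): the only move is to (0,4)(W), a W ⇒ L
(1,8): the only move is to (1,4)(W), a W ⇒ L
(2,8): the only move is to (2,4)(W), a W ⇒ L
(3,4): moves to (0,4)(W), (3,0)(W); every one is W ⇒ L
(3,5): moves to (0,5)(W), (3,1)(W); every one is W ⇒ L
(3,6): moves to (0,6)(W), (3,2)(W); every one is W ⇒ L
(3,7): moves to (0,7)(W), (3,3)(W); every one is W ⇒ L
(4,4): moves to (1,4)(W), (4,0)(W); every one is W ⇒ L
(4,5): moves to (1,5)(W), (4,1)(W); every one is W ⇒ L
(4,6): moves to (1,6)(W), (4,2)(W); every one is W ⇒ L
(4,7): moves to (1,7)(W), (4,3)(W); every one is W ⇒ L
Every other cell has at least one move into one of the L cells above, so it is W.
(4,8): the move to (1,8) reaches an L cell, so W
(4,0): the move to (1,0) reaches an L cell, so W
(0,8): one of the L cells justified above, so L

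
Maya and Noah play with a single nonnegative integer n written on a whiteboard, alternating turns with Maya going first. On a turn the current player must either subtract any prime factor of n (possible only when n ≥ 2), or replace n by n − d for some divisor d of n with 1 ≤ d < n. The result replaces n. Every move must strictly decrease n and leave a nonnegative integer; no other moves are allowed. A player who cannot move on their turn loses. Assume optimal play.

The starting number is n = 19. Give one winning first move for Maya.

Move to 0.

Label each position W (a win for the player to move) or L (a loss). A position with no legal move is L; any other position is W exactly when some move reaches an L, and L when every move reaches a W.
n=0: no move → L
n=1: no move → L
n=2: →0(L), so W
n=3: →0(L), so W
n=4: →2(W), 3(W) — all W, so L
n=5: →0(L), so W
n=6: →4(L), so W
n=7: →0(L), so W
n=8: →4(L), so W
n=9: →6(W), 8(W) — all W, so L
n=10: →9(L), so W
n=11: →0(L), so W
n=12: →9(L), so W
n=13: →0(L), so W
n=14: →7(W), 12(W), 13(W) — all W, so L
n=15: →14(L), so W
n=16: →14(L), so W
n=17: →0(L), so W
n=18: →9(L), so W
n=19: →0(L), so W
From 19, the L positions reachable in one move are: 0.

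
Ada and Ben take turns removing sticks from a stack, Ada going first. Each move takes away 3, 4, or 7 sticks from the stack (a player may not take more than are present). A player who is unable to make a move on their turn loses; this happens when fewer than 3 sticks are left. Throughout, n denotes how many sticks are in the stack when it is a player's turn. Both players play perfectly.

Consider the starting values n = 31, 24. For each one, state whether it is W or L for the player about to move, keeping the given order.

31: L, 24: W

Label each position W (a win for the player to move) or L (a loss). A position with no legal move is L; any other position is W exactly when some move reaches an L, and L when every move reaches a W.
n=0: no move → L
n=1: no move → L
n=2: no move → L
n=3: →0(L), so W
n=4: →1(L), so W
n=5: →2(L), so W
n=6: →2(L), so W
n=7: →0(L), so W
n=8: →1(L), so W
n=9: →2(L), so W
n=10: →7(W), 6(W), 3(W) — all W, so L
n=11: →8(W), 7(W), 4(W) — all W, so L
n=12: →9(W), 8(W), 5(W) — all W, so L
n=13: →10(L), so W
n=14: →11(L), so W
n=15: →12(L), so W
n=16: →12(L), so W
n=17: →10(L), so W
n=18: →11(L), so W
n=19: →12(L), so W
n=20: →17(W), 16(W), 13(W) — all W, so L
n=21: →18(W), 17(W), 14(W) — all W, so L
n=22: →19(W), 18(W), 15(W) — all W, so L
n=23: →20(L), so W
n=24: →21(L), so W
n=25: →22(L), so W
n=26: →22(L), so W
n=27: →20(L), so W
n=28: →21(L), so W
n=29: →22(L), so W
n=30: →27(W), 26(W), 23(W) — all W, so L
n=31: →28(W), 27(W), 24(W) — all W, so L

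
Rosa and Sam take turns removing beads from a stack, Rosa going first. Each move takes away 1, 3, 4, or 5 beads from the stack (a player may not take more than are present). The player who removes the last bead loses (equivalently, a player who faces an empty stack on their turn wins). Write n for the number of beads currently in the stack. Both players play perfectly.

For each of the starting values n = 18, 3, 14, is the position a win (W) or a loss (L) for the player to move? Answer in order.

Label each position W (a win for the player to move) or L (a loss). A position with no legal move is W; any other position is W exactly when some move reaches an L, and L when every move reaches a W.
n=0: no move; the opponent has just taken the last bead and therefore loses → W
n=1: →0(W) only, which is W, so L
n=2: →1(L), so W
n=3: →2(W), 0(W) — all W, so L
n=4: →3(L), so W
n=5: →1(L), so W
n=6: →3(L), so W
n=7: →3(L), so W
n=8: →3(L), so W
n=9: →8(W), 6(W), 5(W), 4(W) — all W, so L
n=10: →9(L), so W
n=11: →10(W), 8(W), 7(W), 6(W) — all W, so L
n=12: →11(L), so W
n=13: →9(L), so W
n=14: →11(L), so W
n=15: →11(L), so W
n=16: →11(L), so W
n=17: →16(W), 14(W), 13(W), 12(W) — all W, so L
n=18: →17(L), so W

18: W, 3: L, 14: W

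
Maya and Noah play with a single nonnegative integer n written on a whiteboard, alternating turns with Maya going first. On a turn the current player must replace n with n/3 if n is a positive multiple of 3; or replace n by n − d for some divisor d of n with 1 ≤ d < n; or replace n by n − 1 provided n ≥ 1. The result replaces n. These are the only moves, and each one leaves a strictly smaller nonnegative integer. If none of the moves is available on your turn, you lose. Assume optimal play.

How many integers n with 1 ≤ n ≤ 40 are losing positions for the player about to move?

15

Positions with no move are L. A position that does have a move is losing for the player to move precisely when every available move leads to a winning position for the opponent. Fill in the labels:
n=0: no move → L
n=1: W (go to 0, an L position)
n=2: L (sole option 1(W) is W)
n=3: W (go to 2, an L position)
n=4: W (go to 2, an L position)
n=5: L (sole option 4(W) is W)
n=6: W (go to 2, an L position)
n=7: L (sole option 6(W) is W)
n=8: W (go to 7, an L position)
n=9: L (options 3(W), 6(W), 8(W) are all W)
n=10: W (go to 5, an L position)
n=11: L (sole option 10(W) is W)
n=12: W (go to 9, an L position)
n=13: L (sole option 12(W) is W)
n=14: W (go to 7, an L position)
n=15: W (go to 5, an L position)
n=16: L (options 8(W), 12(W), 14(W), 15(W) are all W)
n=17: W (go to 16, an L position)
n=18: W (go to 9, an L position)
n=19: L (sole option 18(W) is W)
n=20: W (go to 16, an L position)
n=21: W (go to 7, an L position)
n=22: W (go to 11, an L position)
n=23: L (sole option 22(W) is W)
n=24: W (go to 16, an L position)
n=25: L (options 20(W), 24(W) are all W)
n=26: W (go to 13, an L position)
n=27: W (go to 9, an L position)
n=28: L (options 14(W), 21(W), 24(W), 26(W), 27(W) are all W)
n=29: W (go to 28, an L position)
n=30: W (go to 25, an L position)
n=31: L (sole option 30(W) is W)
n=32: W (go to 16, an L position)
n=33: W (go to 11, an L position)
n=34: L (options 17(W), 32(W), 33(W) are all W)
n=35: W (go to 28, an L position)
n=36: W (go to 34, an L position)
n=37: L (sole option 36(W) is W)
n=38: W (go to 19, an L position)
n=39: W (go to 13, an L position)
n=40: L (options 20(W), 30(W), 32(W), 35(W), 36(W), 38(W), 39(W) are all W)
L entries with 1 ≤ n ≤ 40 (n=0 is outside the asked range and is not counted): n = 2, 5, 7, 9, 11, 13, 16, 19, 23, 25, 28, 31, 34, 37, 40; that makes 15.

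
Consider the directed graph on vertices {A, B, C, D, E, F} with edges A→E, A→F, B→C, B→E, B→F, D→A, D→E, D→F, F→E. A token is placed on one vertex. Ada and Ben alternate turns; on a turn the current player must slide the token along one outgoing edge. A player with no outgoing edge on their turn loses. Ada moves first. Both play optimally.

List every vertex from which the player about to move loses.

C, E

Use the standard recursion: the mover loses at a terminal position; elsewhere, the mover wins exactly when some move hands the opponent an L position.
Every edge goes from a vertex to one that appears earlier in the order C, E, F, A, D, B, so processing vertices in that order labels each vertex after all of its successors.
C: no outgoing edge → L
E: no outgoing edge → L
F: reaches L-position E → W
A: reaches L-position E → W
D: reaches L-position E → W
B: reaches L-position E → W
The losing starting vertices are exactly the entries labelled L in this table (2 of them).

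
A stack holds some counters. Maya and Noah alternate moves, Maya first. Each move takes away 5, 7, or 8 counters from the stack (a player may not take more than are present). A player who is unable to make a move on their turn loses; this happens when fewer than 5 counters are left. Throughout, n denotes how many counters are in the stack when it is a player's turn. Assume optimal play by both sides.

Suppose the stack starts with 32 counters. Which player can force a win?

Maya wins.

Classify positions by backward induction: terminal positions (no move available) are L. From any other position, the mover wins iff some move reaches an L.
n=0: no move → L
n=1: no move → L
n=2: no move → L
n=3: no move → L
n=4: no move → L
n=5: reaches L-position 0 → W
n=6: reaches L-position 1 → W
n=7: reaches L-position 2 → W
n=8: reaches L-position 3 → W
n=9: reaches L-position 4 → W
n=10: reaches L-position 3 → W
n=11: reaches L-position 4 → W
n=12: reaches L-position 4 → W
n=13: only reaches 8(W), 6(W), 5(W), all W → L
n=14: only reaches 9(W), 7(W), 6(W), all W → L
n=15: only reaches 10(W), 8(W), 7(W), all W → L
n=16: only reaches 11(W), 9(W), 8(W), all W → L
n=17: only reaches 12(W), 10(W), 9(W), all W → L
n=18: reaches L-position 13 → W
n=19: reaches L-position 14 → W
n=20: reaches L-position 15 → W
n=21: reaches L-position 16 → W
n=22: reaches L-position 17 → W
n=23: reaches L-position 16 → W
n=24: reaches L-position 17 → W
n=25: reaches L-position 17 → W
n=26: only reaches 21(W), 19(W), 18(W), all W → L
n=27: only reaches 22(W), 20(W), 19(W), all W → L
n=28: only reaches 23(W), 21(W), 20(W), all W → L
n=29: only reaches 24(W), 22(W), 21(W), all W → L
n=30: only reaches 25(W), 23(W), 22(W), all W → L
n=31: reaches L-position 26 → W
n=32: reaches L-position 27 → W
From 32 Maya can remove 5, leaving 27, reaching an L position.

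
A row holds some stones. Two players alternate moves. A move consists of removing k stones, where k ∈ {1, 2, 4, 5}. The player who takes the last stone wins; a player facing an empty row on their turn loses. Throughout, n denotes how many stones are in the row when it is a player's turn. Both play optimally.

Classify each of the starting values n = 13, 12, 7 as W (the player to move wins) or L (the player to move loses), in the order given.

Use the standard recursion: the mover loses at a terminal position; elsewhere, the mover wins exactly when some move hands the opponent an L position.
n=0: no move → L
n=1: reaches L-position 0 → W
n=2: reaches L-position 0 → W
n=3: only reaches 2(W), 1(W), all W → L
n=4: reaches L-position 3 → W
n=5: reaches L-position 3 → W
n=6: only reaches 5(W), 4(W), 2(W), 1(W), all W → L
n=7: reaches L-position 6 → W
n=8: reaches L-position 6 → W
n=9: only reaches 8(W), 7(W), 5(W), 4(W), all W → L
n=10: reaches L-position 9 → W
n=11: reaches L-position 9 → W
n=12: only reaches 11(W), 10(W), 8(W), 7(W), all W → L
n=13: reaches L-position 12 → W

13: W, 12: L, 7: W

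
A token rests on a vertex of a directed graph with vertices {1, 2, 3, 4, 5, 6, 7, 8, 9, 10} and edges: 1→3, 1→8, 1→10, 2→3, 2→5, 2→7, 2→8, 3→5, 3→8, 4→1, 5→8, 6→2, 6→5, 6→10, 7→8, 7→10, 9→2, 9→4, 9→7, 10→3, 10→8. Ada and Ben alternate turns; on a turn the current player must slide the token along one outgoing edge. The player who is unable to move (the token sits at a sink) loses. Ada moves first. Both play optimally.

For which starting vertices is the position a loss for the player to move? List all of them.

Classify positions by backward induction: terminal positions (no move available) are L. From any other position, the mover wins iff some move reaches an L.
Every edge goes from a vertex to one that appears earlier in the order 8, 5, 3, 10, 7, 2, 6, 1, 4, 9, so processing vertices in that order labels each vertex after all of its successors.
8: no outgoing edge → L
5: →8(L), so W
3: →8(L), so W
10: →8(L), so W
7: →8(L), so W
2: →8(L), so W
6: →2(W), 10(W), 5(W) — all W, so L
1: →8(L), so W
4: →1(W) only, which is W, so L
9: →4(L), so W
Reading off the rows marked L gives the requested list; there are 3 such vertices.

4, 6, 8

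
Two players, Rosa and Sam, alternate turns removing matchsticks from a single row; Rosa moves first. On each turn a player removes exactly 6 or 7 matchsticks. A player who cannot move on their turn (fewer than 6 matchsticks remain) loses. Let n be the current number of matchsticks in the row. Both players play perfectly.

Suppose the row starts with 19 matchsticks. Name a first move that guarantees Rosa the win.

Use the standard recursion: the mover loses at a terminal position; elsewhere, the mover wins exactly when some move hands the opponent an L position.
n=0: no move → L
n=1: no move → L
n=2: no move → L
n=3: no move → L
n=4: no move → L
n=5: no move → L
n=6: reaches L-position 0 → W
n=7: reaches L-position 1 → W
n=8: reaches L-position 2 → W
n=9: reaches L-position 3 → W
n=10: reaches L-position 4 → W
n=11: reaches L-position 5 → W
n=12: reaches L-position 5 → W
n=13: only reaches 7(W), 6(W), all W → L
n=14: only reaches 8(W), 7(W), all W → L
n=15: only reaches 9(W), 8(W), all W → L
n=16: only reaches 10(W), 9(W), all W → L
n=17: only reaches 11(W), 10(W), all W → L
n=18: only reaches 12(W), 11(W), all W → L
n=19: reaches L-position 13 → W
From 19, the L positions reachable in one move are: 13.

Remove 6, leaving 13.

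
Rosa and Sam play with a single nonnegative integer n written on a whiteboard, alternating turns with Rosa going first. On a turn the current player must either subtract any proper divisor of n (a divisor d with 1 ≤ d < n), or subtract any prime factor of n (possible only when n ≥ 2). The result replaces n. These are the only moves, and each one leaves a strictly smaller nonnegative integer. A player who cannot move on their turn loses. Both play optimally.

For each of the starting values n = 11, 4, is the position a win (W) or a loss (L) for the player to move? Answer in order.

11: W, 4: L

Compute win/loss labels from the base case upward. A position with no move is L. Any other position is W if it can reach an L in one move, else L.
n=0: no move → L
n=1: no move → L
n=2: →0(L), so W
n=3: →0(L), so W
n=4: →2(W), 3(W) — all W, so L
n=5: →0(L), so W
n=6: →4(L), so W
n=7: →0(L), so W
n=8: →4(L), so W
n=9: →6(W), 8(W) — all W, so L
n=10: →9(L), so W
n=11: →0(L), so W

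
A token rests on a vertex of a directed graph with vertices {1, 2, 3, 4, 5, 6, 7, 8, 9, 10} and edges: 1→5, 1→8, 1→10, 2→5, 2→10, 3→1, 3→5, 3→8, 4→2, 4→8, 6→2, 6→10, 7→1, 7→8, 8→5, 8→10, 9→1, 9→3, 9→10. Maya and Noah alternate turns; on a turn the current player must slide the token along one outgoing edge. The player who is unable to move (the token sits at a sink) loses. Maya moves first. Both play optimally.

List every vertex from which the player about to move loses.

4, 5, 7, 10

Build the W/L table. Terminal = L. A non-terminal position is W if it has a move to some L; otherwise it is L.
Every edge goes from a vertex to one that appears earlier in the order 10, 5, 2, 8, 1, 3, 9, 4, 6, 7, so processing vertices in that order labels each vertex after all of its successors.
10: no outgoing edge → L
5: no outgoing edge → L
2: can move to 5, which is L ⇒ W
8: can move to 5, which is L ⇒ W
1: can move to 5, which is L ⇒ W
3: can move to 5, which is L ⇒ W
9: can move to 10, which is L ⇒ W
4: moves to 8(W), 2(W); every one is W ⇒ L
6: can move to 10, which is L ⇒ W
7: moves to 1(W), 8(W); every one is W ⇒ L
Reading off the rows marked L gives the requested list; there are 4 such vertices.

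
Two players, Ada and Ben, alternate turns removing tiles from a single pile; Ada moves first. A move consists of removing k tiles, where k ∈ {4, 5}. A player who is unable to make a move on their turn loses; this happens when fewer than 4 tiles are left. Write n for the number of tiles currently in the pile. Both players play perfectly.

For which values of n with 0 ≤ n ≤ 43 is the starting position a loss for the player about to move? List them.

0, 1, 2, 3, 9, 10, 11, 12, 18, 19, 20, 21, 27, 28, 29, 30, 36, 37, 38, 39

Use the standard recursion: the mover loses at a terminal position; elsewhere, the mover wins exactly when some move hands the opponent an L position.
n=0: no move → L
n=1: no move → L
n=2: no move → L
n=3: no move → L
n=4: →0(L), so W
n=5: →1(L), so W
n=6: →2(L), so W
n=7: →3(L), so W
n=8: →3(L), so W
n=9: →5(W), 4(W) — all W, so L
n=10: →6(W), 5(W) — all W, so L
n=11: →7(W), 6(W) — all W, so L
n=12: →8(W), 7(W) — all W, so L
n=13: →9(L), so W
n=14: →10(L), so W
n=15: →11(L), so W
n=16: →12(L), so W
n=17: →12(L), so W
n=18: →14(W), 13(W) — all W, so L
n=19: →15(W), 14(W) — all W, so L
n=20: →16(W), 15(W) — all W, so L
n=21: →17(W), 16(W) — all W, so L
n=22: →18(L), so W
n=23: →19(L), so W
n=24: →20(L), so W
n=25: →21(L), so W
n=26: →21(L), so W
n=27: →23(W), 22(W) — all W, so L
n=28: →24(W), 23(W) — all W, so L
n=29: →25(W), 24(W) — all W, so L
n=30: →26(W), 25(W) — all W, so L
n=31: →27(L), so W
n=32: →28(L), so W
n=33: →29(L), so W
n=34: →30(L), so W
n=35: →30(L), so W
n=36: →32(W), 31(W) — all W, so L
n=37: →33(W), 32(W) — all W, so L
n=38: →34(W), 33(W) — all W, so L
n=39: →35(W), 34(W) — all W, so L
n=40: →36(L), so W
n=41: →37(L), so W
n=42: →38(L), so W
n=43: →39(L), so W
Reading off the rows marked L gives the requested list; there are 20 such values of n.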